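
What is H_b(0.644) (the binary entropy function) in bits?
0.9393 bits

The binary entropy function is:
H(p) = -p log(p) - (1-p) log(1-p)

H(0.644) = -0.644 × log_2(0.644) - 0.356 × log_2(0.356)
H(0.644) = 0.9393 bits

Note: Binary entropy is maximized at p=0.5 (H=1 bit) and minimized at p=0 or p=1 (H=0).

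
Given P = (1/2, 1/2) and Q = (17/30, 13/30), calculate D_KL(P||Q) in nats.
0.0090 nats

KL divergence: D_KL(P||Q) = Σ p(x) log(p(x)/q(x))

Computing term by term:
  x=0: 1/2 × log_e[(1/2)/(17/30)] = 1/2 × -0.1252 = -0.0626
  x=1: 1/2 × log_e[(1/2)/(13/30)] = 1/2 × 0.1431 = 0.0716

D_KL(P||Q) = 0.0090 nats

Note: KL divergence is always non-negative and equals 0 iff P = Q.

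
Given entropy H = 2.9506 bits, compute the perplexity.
7.7307

Perplexity is 2^H (or exp(H) for natural log).

H = 2.9506 bits
Perplexity = 2^2.9506 = 7.7307

Interpretation: The model's uncertainty is equivalent to choosing uniformly among 7.7 options.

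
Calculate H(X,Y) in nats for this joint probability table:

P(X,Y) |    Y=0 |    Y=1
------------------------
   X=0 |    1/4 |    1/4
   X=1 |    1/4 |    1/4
1.3863 nats

Joint entropy is H(X,Y) = -Σ_{x,y} p(x,y) log p(x,y).

Summing over all non-zero entries:
H(X,Y) = -[1/4·log_e(1/4) + 1/4·log_e(1/4) + 1/4·log_e(1/4) + 1/4·log_e(1/4)]
H(X,Y) = 1.3863 nats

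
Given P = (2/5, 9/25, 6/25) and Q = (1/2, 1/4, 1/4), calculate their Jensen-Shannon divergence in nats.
0.0078 nats

Jensen-Shannon divergence is:
JSD(P||Q) = 0.5 × D_KL(P||M) + 0.5 × D_KL(Q||M)
where M = 0.5 × (P + Q) is the mixture distribution.

M = 0.5 × (2/5, 9/25, 6/25) + 0.5 × (1/2, 1/4, 1/4) = (9/20, 0.305, 0.245)

D_KL(P||M) = 0.0076 nats
D_KL(Q||M) = 0.0080 nats

JSD(P||Q) = 0.5 × 0.0076 + 0.5 × 0.0080 = 0.0078 nats

Unlike KL divergence, JSD is symmetric and bounded: 0 ≤ JSD ≤ log(2).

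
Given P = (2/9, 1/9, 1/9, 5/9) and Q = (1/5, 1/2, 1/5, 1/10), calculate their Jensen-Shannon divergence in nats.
0.1609 nats

Jensen-Shannon divergence is:
JSD(P||Q) = 0.5 × D_KL(P||M) + 0.5 × D_KL(Q||M)
where M = 0.5 × (P + Q) is the mixture distribution.

M = 0.5 × (2/9, 1/9, 1/9, 5/9) + 0.5 × (1/5, 1/2, 1/5, 1/10) = (0.211111, 11/36, 0.155556, 0.327778)

D_KL(P||M) = 0.1547 nats
D_KL(Q||M) = 0.1670 nats

JSD(P||Q) = 0.5 × 0.1547 + 0.5 × 0.1670 = 0.1609 nats

Unlike KL divergence, JSD is symmetric and bounded: 0 ≤ JSD ≤ log(2).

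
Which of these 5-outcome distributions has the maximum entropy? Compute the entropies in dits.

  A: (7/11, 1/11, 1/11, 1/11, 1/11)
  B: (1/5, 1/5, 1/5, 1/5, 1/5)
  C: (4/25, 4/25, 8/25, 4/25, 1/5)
B

For a discrete distribution over n outcomes, entropy is maximized by the uniform distribution.

Computing entropies:
H(A) = 0.5036 dits
H(B) = 0.6990 dits
H(C) = 0.6802 dits

The uniform distribution (where all probabilities equal 1/5) achieves the maximum entropy of log_10(5) = 0.6990 dits.

Distribution B has the highest entropy.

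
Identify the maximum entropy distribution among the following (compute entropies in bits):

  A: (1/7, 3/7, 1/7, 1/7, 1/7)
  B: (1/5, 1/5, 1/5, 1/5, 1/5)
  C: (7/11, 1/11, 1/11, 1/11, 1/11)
B

For a discrete distribution over n outcomes, entropy is maximized by the uniform distribution.

Computing entropies:
H(A) = 2.1281 bits
H(B) = 2.3219 bits
H(C) = 1.6729 bits

The uniform distribution (where all probabilities equal 1/5) achieves the maximum entropy of log_2(5) = 2.3219 bits.

Distribution B has the highest entropy.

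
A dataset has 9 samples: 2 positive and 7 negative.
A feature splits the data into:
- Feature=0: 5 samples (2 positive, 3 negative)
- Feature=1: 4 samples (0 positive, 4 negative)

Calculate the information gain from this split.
0.2248 bits

Information Gain = H(Y) - H(Y|Feature)

Before split:
P(positive) = 2/9 = 0.2222
H(Y) = 0.7642 bits

After split:
Feature=0: H = 0.9710 bits (weight = 5/9)
Feature=1: H = 0.0000 bits (weight = 4/9)
H(Y|Feature) = (5/9)×0.9710 + (4/9)×0.0000 = 0.5394 bits

Information Gain = 0.7642 - 0.5394 = 0.2248 bits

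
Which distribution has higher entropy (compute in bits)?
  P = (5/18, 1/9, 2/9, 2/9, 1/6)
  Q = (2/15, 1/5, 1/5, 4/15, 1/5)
Q

Computing entropies in bits:
H(P) = 2.2608
H(Q) = 2.2892

Distribution Q has higher entropy.

Intuition: The distribution closer to uniform (more spread out) has higher entropy.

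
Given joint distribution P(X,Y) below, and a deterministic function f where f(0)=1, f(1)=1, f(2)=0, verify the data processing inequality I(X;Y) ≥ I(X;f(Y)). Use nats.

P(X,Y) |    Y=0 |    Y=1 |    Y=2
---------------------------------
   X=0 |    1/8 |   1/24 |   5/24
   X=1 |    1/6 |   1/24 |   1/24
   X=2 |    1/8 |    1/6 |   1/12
I(X;Y) = 0.1115, I(X;f(Y)) = 0.0676, inequality holds: 0.1115 ≥ 0.0676

Data Processing Inequality: For any Markov chain X → Y → Z, we have I(X;Y) ≥ I(X;Z).

Here Z = f(Y) is a deterministic function of Y, forming X → Y → Z.

Original I(X;Y) = 0.1115 nats

After applying f:
P(X,Z) where Z=f(Y):
- P(X,Z=0) = P(X,Y=2)
- P(X,Z=1) = P(X,Y=0) + P(X,Y=1)

I(X;Z) = I(X;f(Y)) = 0.0676 nats

Verification: 0.1115 ≥ 0.0676 ✓

Information cannot be created by processing; the function f can only lose information about X.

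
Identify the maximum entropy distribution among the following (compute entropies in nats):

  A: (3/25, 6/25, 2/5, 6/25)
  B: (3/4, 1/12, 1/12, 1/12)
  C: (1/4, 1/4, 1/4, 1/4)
C

For a discrete distribution over n outcomes, entropy is maximized by the uniform distribution.

Computing entropies:
H(A) = 1.3060 nats
H(B) = 0.8370 nats
H(C) = 1.3863 nats

The uniform distribution (where all probabilities equal 1/4) achieves the maximum entropy of log_e(4) = 1.3863 nats.

Distribution C has the highest entropy.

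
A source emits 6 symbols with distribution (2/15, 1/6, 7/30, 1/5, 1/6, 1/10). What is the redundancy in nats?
0.0341 nats

Redundancy measures how far a source is from maximum entropy:
R = H_max - H(X)

Maximum entropy for 6 symbols: H_max = log_e(6) = 1.7918 nats
Actual entropy: H(X) = 1.7576 nats
Redundancy: R = 1.7918 - 1.7576 = 0.0341 nats

This redundancy represents potential for compression: the source could be compressed by 0.0341 nats per symbol.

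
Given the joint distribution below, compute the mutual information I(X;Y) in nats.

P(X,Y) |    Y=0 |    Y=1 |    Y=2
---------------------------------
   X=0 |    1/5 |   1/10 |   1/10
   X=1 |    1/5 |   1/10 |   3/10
0.0322 nats

Mutual information: I(X;Y) = H(X) + H(Y) - H(X,Y)

Marginals:
P(X) = (2/5, 3/5), H(X) = 0.6730 nats
P(Y) = (2/5, 1/5, 2/5), H(Y) = 1.0549 nats

Joint entropy: H(X,Y) = 1.6957 nats

I(X;Y) = 0.6730 + 1.0549 - 1.6957 = 0.0322 nats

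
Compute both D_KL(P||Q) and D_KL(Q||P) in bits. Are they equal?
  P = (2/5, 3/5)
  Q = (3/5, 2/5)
D_KL(P||Q) = 0.1170, D_KL(Q||P) = 0.1170

KL divergence is not symmetric: D_KL(P||Q) ≠ D_KL(Q||P) in general.

D_KL(P||Q) = 0.1170 bits
D_KL(Q||P) = 0.1170 bits

In this case they happen to be equal (to 4 decimal places).

This asymmetry is why KL divergence is not a true distance metric.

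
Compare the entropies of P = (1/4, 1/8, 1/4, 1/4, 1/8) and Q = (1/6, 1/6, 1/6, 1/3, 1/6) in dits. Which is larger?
Q

Computing entropies in dits:
H(P) = 0.6773
H(Q) = 0.6778

Distribution Q has higher entropy.

Intuition: The distribution closer to uniform (more spread out) has higher entropy.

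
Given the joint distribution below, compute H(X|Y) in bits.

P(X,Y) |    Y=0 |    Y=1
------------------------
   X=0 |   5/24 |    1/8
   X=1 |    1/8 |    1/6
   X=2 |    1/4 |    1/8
1.5474 bits

Using the chain rule: H(X|Y) = H(X,Y) - H(Y)

First, compute H(X,Y) = 2.5273 bits

Marginal P(Y) = (7/12, 5/12)
H(Y) = 0.9799 bits

H(X|Y) = H(X,Y) - H(Y) = 2.5273 - 0.9799 = 1.5474 bits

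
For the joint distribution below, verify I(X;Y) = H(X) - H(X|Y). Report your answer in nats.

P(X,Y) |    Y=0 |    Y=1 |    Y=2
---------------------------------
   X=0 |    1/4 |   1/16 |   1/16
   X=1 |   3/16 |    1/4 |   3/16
I(X;Y) = 0.0658 nats

Mutual information has multiple equivalent forms:
- I(X;Y) = H(X) - H(X|Y)
- I(X;Y) = H(Y) - H(Y|X)
- I(X;Y) = H(X) + H(Y) - H(X,Y)

Computing all quantities:
H(X) = 0.6616, H(Y) = 1.0717, H(X,Y) = 1.6675
H(X|Y) = 0.5957, H(Y|X) = 1.0059

Verification:
H(X) - H(X|Y) = 0.6616 - 0.5957 = 0.0658
H(Y) - H(Y|X) = 1.0717 - 1.0059 = 0.0658
H(X) + H(Y) - H(X,Y) = 0.6616 + 1.0717 - 1.6675 = 0.0658

All forms give I(X;Y) = 0.0658 nats. ✓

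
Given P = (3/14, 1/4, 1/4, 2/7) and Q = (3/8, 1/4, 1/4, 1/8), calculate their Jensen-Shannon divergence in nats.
0.0272 nats

Jensen-Shannon divergence is:
JSD(P||Q) = 0.5 × D_KL(P||M) + 0.5 × D_KL(Q||M)
where M = 0.5 × (P + Q) is the mixture distribution.

M = 0.5 × (3/14, 1/4, 1/4, 2/7) + 0.5 × (3/8, 1/4, 1/4, 1/8) = (0.294643, 1/4, 1/4, 0.205357)

D_KL(P||M) = 0.0261 nats
D_KL(Q||M) = 0.0284 nats

JSD(P||Q) = 0.5 × 0.0261 + 0.5 × 0.0284 = 0.0272 nats

Unlike KL divergence, JSD is symmetric and bounded: 0 ≤ JSD ≤ log(2).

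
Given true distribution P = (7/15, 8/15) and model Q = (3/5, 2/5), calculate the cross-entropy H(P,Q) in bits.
1.0489 bits

Cross-entropy: H(P,Q) = -Σ p(x) log q(x)

Alternatively: H(P,Q) = H(P) + D_KL(P||Q)
H(P) = 0.9968 bits
D_KL(P||Q) = 0.0522 bits

H(P,Q) = 0.9968 + 0.0522 = 1.0489 bits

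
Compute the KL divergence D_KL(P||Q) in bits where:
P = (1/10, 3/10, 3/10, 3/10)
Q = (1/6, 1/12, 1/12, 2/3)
0.6895 bits

KL divergence: D_KL(P||Q) = Σ p(x) log(p(x)/q(x))

Computing term by term:
  x=0: 1/10 × log_2[(1/10)/(1/6)] = 1/10 × -0.7370 = -0.0737
  x=1: 3/10 × log_2[(3/10)/(1/12)] = 3/10 × 1.8480 = 0.5544
  x=2: 3/10 × log_2[(3/10)/(1/12)] = 3/10 × 1.8480 = 0.5544
  x=3: 3/10 × log_2[(3/10)/(2/3)] = 3/10 × -1.1520 = -0.3456

D_KL(P||Q) = 0.6895 bits

Note: KL divergence is always non-negative and equals 0 iff P = Q.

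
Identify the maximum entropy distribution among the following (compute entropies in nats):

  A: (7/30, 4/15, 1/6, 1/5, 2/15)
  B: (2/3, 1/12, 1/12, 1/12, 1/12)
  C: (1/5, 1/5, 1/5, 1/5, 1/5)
C

For a discrete distribution over n outcomes, entropy is maximized by the uniform distribution.

Computing entropies:
H(A) = 1.5812 nats
H(B) = 1.0986 nats
H(C) = 1.6094 nats

The uniform distribution (where all probabilities equal 1/5) achieves the maximum entropy of log_e(5) = 1.6094 nats.

Distribution C has the highest entropy.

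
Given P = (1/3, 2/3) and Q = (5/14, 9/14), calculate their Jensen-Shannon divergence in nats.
0.0003 nats

Jensen-Shannon divergence is:
JSD(P||Q) = 0.5 × D_KL(P||M) + 0.5 × D_KL(Q||M)
where M = 0.5 × (P + Q) is the mixture distribution.

M = 0.5 × (1/3, 2/3) + 0.5 × (5/14, 9/14) = (0.345238, 0.654762)

D_KL(P||M) = 0.0003 nats
D_KL(Q||M) = 0.0003 nats

JSD(P||Q) = 0.5 × 0.0003 + 0.5 × 0.0003 = 0.0003 nats

Unlike KL divergence, JSD is symmetric and bounded: 0 ≤ JSD ≤ log(2).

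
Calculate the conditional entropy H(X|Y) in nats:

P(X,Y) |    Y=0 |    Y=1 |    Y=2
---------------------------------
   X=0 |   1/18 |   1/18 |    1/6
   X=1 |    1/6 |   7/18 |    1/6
0.5235 nats

Using the chain rule: H(X|Y) = H(X,Y) - H(Y)

First, compute H(X,Y) = 1.5843 nats

Marginal P(Y) = (2/9, 4/9, 1/3)
H(Y) = 1.0609 nats

H(X|Y) = H(X,Y) - H(Y) = 1.5843 - 1.0609 = 0.5235 nats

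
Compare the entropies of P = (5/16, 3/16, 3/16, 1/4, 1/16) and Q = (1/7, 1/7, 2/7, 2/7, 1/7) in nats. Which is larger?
Q

Computing entropies in nats:
H(P) = 1.5111
H(Q) = 1.5498

Distribution Q has higher entropy.

Intuition: The distribution closer to uniform (more spread out) has higher entropy.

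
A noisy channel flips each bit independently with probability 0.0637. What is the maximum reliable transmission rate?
0.6580 bits

For a binary symmetric channel (BSC) with error probability p:
Capacity C = 1 - H(p) bits per symbol

where H(p) = -p log₂(p) - (1-p) log₂(1-p) is the binary entropy function.

H(0.0637) = 0.3420 bits
C = 1 - 0.3420 = 0.6580 bits per symbol

This means we can reliably transmit up to 0.6580 bits of information per channel use.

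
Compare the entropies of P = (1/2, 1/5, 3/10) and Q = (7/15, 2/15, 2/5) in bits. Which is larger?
P

Computing entropies in bits:
H(P) = 1.4855
H(Q) = 1.4295

Distribution P has higher entropy.

Intuition: The distribution closer to uniform (more spread out) has higher entropy.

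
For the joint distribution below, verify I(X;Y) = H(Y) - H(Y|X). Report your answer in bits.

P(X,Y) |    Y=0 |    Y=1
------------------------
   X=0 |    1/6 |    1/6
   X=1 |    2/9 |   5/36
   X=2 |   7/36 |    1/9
I(X;Y) = 0.0105 bits

Mutual information has multiple equivalent forms:
- I(X;Y) = H(X) - H(X|Y)
- I(X;Y) = H(Y) - H(Y|X)
- I(X;Y) = H(X) + H(Y) - H(X,Y)

Computing all quantities:
H(X) = 1.5816, H(Y) = 0.9799, H(X,Y) = 2.5510
H(X|Y) = 1.5711, H(Y|X) = 0.9694

Verification:
H(X) - H(X|Y) = 1.5816 - 1.5711 = 0.0105
H(Y) - H(Y|X) = 0.9799 - 0.9694 = 0.0105
H(X) + H(Y) - H(X,Y) = 1.5816 + 0.9799 - 2.5510 = 0.0105

All forms give I(X;Y) = 0.0105 bits. ✓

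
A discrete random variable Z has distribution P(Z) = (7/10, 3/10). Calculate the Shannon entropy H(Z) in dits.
0.2653 dits

Shannon entropy is H(X) = -Σ p(x) log p(x).

For P = (7/10, 3/10):
H = -7/10 × log_10(7/10) -3/10 × log_10(3/10)
H = 0.2653 dits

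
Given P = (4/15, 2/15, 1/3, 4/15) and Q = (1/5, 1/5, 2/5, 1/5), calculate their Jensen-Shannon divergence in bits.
0.0139 bits

Jensen-Shannon divergence is:
JSD(P||Q) = 0.5 × D_KL(P||M) + 0.5 × D_KL(Q||M)
where M = 0.5 × (P + Q) is the mixture distribution.

M = 0.5 × (4/15, 2/15, 1/3, 4/15) + 0.5 × (1/5, 1/5, 2/5, 1/5) = (7/30, 1/6, 11/30, 7/30)

D_KL(P||M) = 0.0140 bits
D_KL(Q||M) = 0.0139 bits

JSD(P||Q) = 0.5 × 0.0140 + 0.5 × 0.0139 = 0.0139 bits

Unlike KL divergence, JSD is symmetric and bounded: 0 ≤ JSD ≤ log(2).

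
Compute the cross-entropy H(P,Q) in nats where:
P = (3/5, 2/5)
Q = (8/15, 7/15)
0.6820 nats

Cross-entropy: H(P,Q) = -Σ p(x) log q(x)

Alternatively: H(P,Q) = H(P) + D_KL(P||Q)
H(P) = 0.6730 nats
D_KL(P||Q) = 0.0090 nats

H(P,Q) = 0.6730 + 0.0090 = 0.6820 nats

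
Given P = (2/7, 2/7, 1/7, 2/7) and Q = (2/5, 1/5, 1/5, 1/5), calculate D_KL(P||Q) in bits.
0.0860 bits

KL divergence: D_KL(P||Q) = Σ p(x) log(p(x)/q(x))

Computing term by term:
  x=0: 2/7 × log_2[(2/7)/(2/5)] = 2/7 × -0.4854 = -0.1387
  x=1: 2/7 × log_2[(2/7)/(1/5)] = 2/7 × 0.5146 = 0.1470
  x=2: 1/7 × log_2[(1/7)/(1/5)] = 1/7 × -0.4854 = -0.0693
  x=3: 2/7 × log_2[(2/7)/(1/5)] = 2/7 × 0.5146 = 0.1470

D_KL(P||Q) = 0.0860 bits

Note: KL divergence is always non-negative and equals 0 iff P = Q.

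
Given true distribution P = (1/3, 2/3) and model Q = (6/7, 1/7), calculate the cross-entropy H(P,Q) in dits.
0.5857 dits

Cross-entropy: H(P,Q) = -Σ p(x) log q(x)

Alternatively: H(P,Q) = H(P) + D_KL(P||Q)
H(P) = 0.2764 dits
D_KL(P||Q) = 0.3093 dits

H(P,Q) = 0.2764 + 0.3093 = 0.5857 dits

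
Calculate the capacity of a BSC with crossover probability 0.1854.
0.3083 bits

For a binary symmetric channel (BSC) with error probability p:
Capacity C = 1 - H(p) bits per symbol

where H(p) = -p log₂(p) - (1-p) log₂(1-p) is the binary entropy function.

H(0.1854) = 0.6917 bits
C = 1 - 0.6917 = 0.3083 bits per symbol

This means we can reliably transmit up to 0.3083 bits of information per channel use.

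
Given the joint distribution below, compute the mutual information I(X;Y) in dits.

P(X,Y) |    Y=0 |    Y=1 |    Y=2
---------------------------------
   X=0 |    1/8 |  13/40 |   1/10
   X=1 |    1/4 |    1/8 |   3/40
0.0278 dits

Mutual information: I(X;Y) = H(X) + H(Y) - H(X,Y)

Marginals:
P(X) = (11/20, 9/20), H(X) = 0.2989 dits
P(Y) = (3/8, 9/20, 7/40), H(Y) = 0.4483 dits

Joint entropy: H(X,Y) = 0.7193 dits

I(X;Y) = 0.2989 + 0.4483 - 0.7193 = 0.0278 dits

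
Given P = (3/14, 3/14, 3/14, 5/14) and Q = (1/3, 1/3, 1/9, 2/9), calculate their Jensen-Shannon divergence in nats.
0.0293 nats

Jensen-Shannon divergence is:
JSD(P||Q) = 0.5 × D_KL(P||M) + 0.5 × D_KL(Q||M)
where M = 0.5 × (P + Q) is the mixture distribution.

M = 0.5 × (3/14, 3/14, 3/14, 5/14) + 0.5 × (1/3, 1/3, 1/9, 2/9) = (0.27381, 0.27381, 0.162698, 0.289683)

D_KL(P||M) = 0.0287 nats
D_KL(Q||M) = 0.0299 nats

JSD(P||Q) = 0.5 × 0.0287 + 0.5 × 0.0299 = 0.0293 nats

Unlike KL divergence, JSD is symmetric and bounded: 0 ≤ JSD ≤ log(2).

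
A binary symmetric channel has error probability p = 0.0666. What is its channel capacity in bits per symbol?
0.6469 bits

For a binary symmetric channel (BSC) with error probability p:
Capacity C = 1 - H(p) bits per symbol

where H(p) = -p log₂(p) - (1-p) log₂(1-p) is the binary entropy function.

H(0.0666) = 0.3531 bits
C = 1 - 0.3531 = 0.6469 bits per symbol

This means we can reliably transmit up to 0.6469 bits of information per channel use.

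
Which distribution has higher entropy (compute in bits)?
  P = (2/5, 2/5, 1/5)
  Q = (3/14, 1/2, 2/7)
P

Computing entropies in bits:
H(P) = 1.5219
H(Q) = 1.4926

Distribution P has higher entropy.

Intuition: The distribution closer to uniform (more spread out) has higher entropy.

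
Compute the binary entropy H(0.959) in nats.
0.1711 nats

The binary entropy function is:
H(p) = -p log(p) - (1-p) log(1-p)

H(0.959) = -0.959 × log_e(0.959) - 0.041 × log_e(0.041)
H(0.959) = 0.1711 nats

Note: Binary entropy is maximized at p=0.5 (H=1 bit) and minimized at p=0 or p=1 (H=0).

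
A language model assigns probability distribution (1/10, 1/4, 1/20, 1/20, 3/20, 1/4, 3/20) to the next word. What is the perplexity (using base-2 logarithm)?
6.0021

Perplexity is 2^H (or exp(H) for natural log).

First, H = -Σ p log p = 2.5855 bits
Perplexity = 2^2.5855 = 6.0021

Interpretation: The model's uncertainty is equivalent to choosing uniformly among 6.0 options.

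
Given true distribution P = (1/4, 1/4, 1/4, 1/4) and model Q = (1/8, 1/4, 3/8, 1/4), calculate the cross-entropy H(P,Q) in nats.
1.4582 nats

Cross-entropy: H(P,Q) = -Σ p(x) log q(x)

Alternatively: H(P,Q) = H(P) + D_KL(P||Q)
H(P) = 1.3863 nats
D_KL(P||Q) = 0.0719 nats

H(P,Q) = 1.3863 + 0.0719 = 1.4582 nats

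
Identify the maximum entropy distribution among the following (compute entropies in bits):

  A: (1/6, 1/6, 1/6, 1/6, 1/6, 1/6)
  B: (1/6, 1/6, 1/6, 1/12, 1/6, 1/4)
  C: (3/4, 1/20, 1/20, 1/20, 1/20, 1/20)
A

For a discrete distribution over n outcomes, entropy is maximized by the uniform distribution.

Computing entropies:
H(A) = 2.5850 bits
H(B) = 2.5221 bits
H(C) = 1.3918 bits

The uniform distribution (where all probabilities equal 1/6) achieves the maximum entropy of log_2(6) = 2.5850 bits.

Distribution A has the highest entropy.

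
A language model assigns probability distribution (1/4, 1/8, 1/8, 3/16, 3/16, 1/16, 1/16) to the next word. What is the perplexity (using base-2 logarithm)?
6.3013

Perplexity is 2^H (or exp(H) for natural log).

First, H = -Σ p log p = 2.6556 bits
Perplexity = 2^2.6556 = 6.3013

Interpretation: The model's uncertainty is equivalent to choosing uniformly among 6.3 options.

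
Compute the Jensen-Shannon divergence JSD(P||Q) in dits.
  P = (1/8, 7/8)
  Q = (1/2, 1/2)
0.0374 dits

Jensen-Shannon divergence is:
JSD(P||Q) = 0.5 × D_KL(P||M) + 0.5 × D_KL(Q||M)
where M = 0.5 × (P + Q) is the mixture distribution.

M = 0.5 × (1/8, 7/8) + 0.5 × (1/2, 1/2) = (5/16, 11/16)

D_KL(P||M) = 0.0419 dits
D_KL(Q||M) = 0.0329 dits

JSD(P||Q) = 0.5 × 0.0419 + 0.5 × 0.0329 = 0.0374 dits

Unlike KL divergence, JSD is symmetric and bounded: 0 ≤ JSD ≤ log(2).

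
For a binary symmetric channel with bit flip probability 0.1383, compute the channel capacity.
0.4202 bits

For a binary symmetric channel (BSC) with error probability p:
Capacity C = 1 - H(p) bits per symbol

where H(p) = -p log₂(p) - (1-p) log₂(1-p) is the binary entropy function.

H(0.1383) = 0.5798 bits
C = 1 - 0.5798 = 0.4202 bits per symbol

This means we can reliably transmit up to 0.4202 bits of information per channel use.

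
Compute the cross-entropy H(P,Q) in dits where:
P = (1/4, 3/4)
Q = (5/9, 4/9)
0.3280 dits

Cross-entropy: H(P,Q) = -Σ p(x) log q(x)

Alternatively: H(P,Q) = H(P) + D_KL(P||Q)
H(P) = 0.2442 dits
D_KL(P||Q) = 0.0837 dits

H(P,Q) = 0.2442 + 0.0837 = 0.3280 dits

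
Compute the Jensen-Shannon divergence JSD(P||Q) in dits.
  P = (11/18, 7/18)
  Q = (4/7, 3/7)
0.0004 dits

Jensen-Shannon divergence is:
JSD(P||Q) = 0.5 × D_KL(P||M) + 0.5 × D_KL(Q||M)
where M = 0.5 × (P + Q) is the mixture distribution.

M = 0.5 × (11/18, 7/18) + 0.5 × (4/7, 3/7) = (0.59127, 0.40873)

D_KL(P||M) = 0.0004 dits
D_KL(Q||M) = 0.0004 dits

JSD(P||Q) = 0.5 × 0.0004 + 0.5 × 0.0004 = 0.0004 dits

Unlike KL divergence, JSD is symmetric and bounded: 0 ≤ JSD ≤ log(2).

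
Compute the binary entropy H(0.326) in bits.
0.9108 bits

The binary entropy function is:
H(p) = -p log(p) - (1-p) log(1-p)

H(0.326) = -0.326 × log_2(0.326) - 0.674 × log_2(0.674)
H(0.326) = 0.9108 bits

Note: Binary entropy is maximized at p=0.5 (H=1 bit) and minimized at p=0 or p=1 (H=0).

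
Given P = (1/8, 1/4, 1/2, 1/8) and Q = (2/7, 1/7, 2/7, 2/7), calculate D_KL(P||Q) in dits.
0.0925 dits

KL divergence: D_KL(P||Q) = Σ p(x) log(p(x)/q(x))

Computing term by term:
  x=0: 1/8 × log_10[(1/8)/(2/7)] = 1/8 × -0.3590 = -0.0449
  x=1: 1/4 × log_10[(1/4)/(1/7)] = 1/4 × 0.2430 = 0.0608
  x=2: 1/2 × log_10[(1/2)/(2/7)] = 1/2 × 0.2430 = 0.1215
  x=3: 1/8 × log_10[(1/8)/(2/7)] = 1/8 × -0.3590 = -0.0449

D_KL(P||Q) = 0.0925 dits

Note: KL divergence is always non-negative and equals 0 iff P = Q.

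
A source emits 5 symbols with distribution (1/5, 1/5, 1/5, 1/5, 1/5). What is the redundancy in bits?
0.0000 bits

Redundancy measures how far a source is from maximum entropy:
R = H_max - H(X)

Maximum entropy for 5 symbols: H_max = log_2(5) = 2.3219 bits
Actual entropy: H(X) = 2.3219 bits
Redundancy: R = 2.3219 - 2.3219 = 0.0000 bits

This redundancy represents potential for compression: the source could be compressed by 0.0000 bits per symbol.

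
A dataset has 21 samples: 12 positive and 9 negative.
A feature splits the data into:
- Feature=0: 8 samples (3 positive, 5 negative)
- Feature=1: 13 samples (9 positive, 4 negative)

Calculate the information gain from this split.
0.0704 bits

Information Gain = H(Y) - H(Y|Feature)

Before split:
P(positive) = 12/21 = 0.5714
H(Y) = 0.9852 bits

After split:
Feature=0: H = 0.9544 bits (weight = 8/21)
Feature=1: H = 0.8905 bits (weight = 13/21)
H(Y|Feature) = (8/21)×0.9544 + (13/21)×0.8905 = 0.9149 bits

Information Gain = 0.9852 - 0.9149 = 0.0704 bits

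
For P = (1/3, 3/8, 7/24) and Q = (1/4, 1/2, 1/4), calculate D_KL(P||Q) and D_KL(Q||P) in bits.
D_KL(P||Q) = 0.0476, D_KL(Q||P) = 0.0482

KL divergence is not symmetric: D_KL(P||Q) ≠ D_KL(Q||P) in general.

D_KL(P||Q) = 0.0476 bits
D_KL(Q||P) = 0.0482 bits

No, they are not equal!

This asymmetry is why KL divergence is not a true distance metric.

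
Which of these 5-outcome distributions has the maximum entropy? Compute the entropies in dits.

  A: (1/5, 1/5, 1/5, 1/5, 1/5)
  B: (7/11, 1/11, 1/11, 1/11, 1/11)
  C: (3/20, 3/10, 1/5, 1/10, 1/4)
A

For a discrete distribution over n outcomes, entropy is maximized by the uniform distribution.

Computing entropies:
H(A) = 0.6990 dits
H(B) = 0.5036 dits
H(C) = 0.6708 dits

The uniform distribution (where all probabilities equal 1/5) achieves the maximum entropy of log_10(5) = 0.6990 dits.

Distribution A has the highest entropy.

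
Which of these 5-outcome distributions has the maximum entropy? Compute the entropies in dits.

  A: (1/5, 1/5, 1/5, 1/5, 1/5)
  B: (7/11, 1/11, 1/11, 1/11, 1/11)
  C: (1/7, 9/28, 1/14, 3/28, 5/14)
A

For a discrete distribution over n outcomes, entropy is maximized by the uniform distribution.

Computing entropies:
H(A) = 0.6990 dits
H(B) = 0.5036 dits
H(C) = 0.6247 dits

The uniform distribution (where all probabilities equal 1/5) achieves the maximum entropy of log_10(5) = 0.6990 dits.

Distribution A has the highest entropy.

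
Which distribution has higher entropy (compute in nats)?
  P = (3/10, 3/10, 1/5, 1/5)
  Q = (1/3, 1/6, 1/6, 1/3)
P

Computing entropies in nats:
H(P) = 1.3662
H(Q) = 1.3297

Distribution P has higher entropy.

Intuition: The distribution closer to uniform (more spread out) has higher entropy.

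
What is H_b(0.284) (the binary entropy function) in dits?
0.2591 dits

The binary entropy function is:
H(p) = -p log(p) - (1-p) log(1-p)

H(0.284) = -0.284 × log_10(0.284) - 0.716 × log_10(0.716)
H(0.284) = 0.2591 dits

Note: Binary entropy is maximized at p=0.5 (H=1 bit) and minimized at p=0 or p=1 (H=0).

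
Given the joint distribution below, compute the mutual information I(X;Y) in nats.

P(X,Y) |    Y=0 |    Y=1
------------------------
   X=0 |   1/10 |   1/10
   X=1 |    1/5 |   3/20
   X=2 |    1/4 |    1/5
0.0014 nats

Mutual information: I(X;Y) = H(X) + H(Y) - H(X,Y)

Marginals:
P(X) = (1/5, 7/20, 9/20), H(X) = 1.0487 nats
P(Y) = (11/20, 9/20), H(Y) = 0.6881 nats

Joint entropy: H(X,Y) = 1.7354 nats

I(X;Y) = 1.0487 + 0.6881 - 1.7354 = 0.0014 nats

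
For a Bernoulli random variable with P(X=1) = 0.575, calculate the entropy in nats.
0.6819 nats

The binary entropy function is:
H(p) = -p log(p) - (1-p) log(1-p)

H(0.575) = -0.575 × log_e(0.575) - 0.425 × log_e(0.425)
H(0.575) = 0.6819 nats

Note: Binary entropy is maximized at p=0.5 (H=1 bit) and minimized at p=0 or p=1 (H=0).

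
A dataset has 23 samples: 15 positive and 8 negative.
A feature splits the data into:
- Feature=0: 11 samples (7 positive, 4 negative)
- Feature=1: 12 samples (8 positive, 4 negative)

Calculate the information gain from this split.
0.0007 bits

Information Gain = H(Y) - H(Y|Feature)

Before split:
P(positive) = 15/23 = 0.6522
H(Y) = 0.9321 bits

After split:
Feature=0: H = 0.9457 bits (weight = 11/23)
Feature=1: H = 0.9183 bits (weight = 12/23)
H(Y|Feature) = (11/23)×0.9457 + (12/23)×0.9183 = 0.9314 bits

Information Gain = 0.9321 - 0.9314 = 0.0007 bits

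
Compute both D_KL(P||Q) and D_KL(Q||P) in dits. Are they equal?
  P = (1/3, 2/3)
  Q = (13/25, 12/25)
D_KL(P||Q) = 0.0307, D_KL(Q||P) = 0.0319

KL divergence is not symmetric: D_KL(P||Q) ≠ D_KL(Q||P) in general.

D_KL(P||Q) = 0.0307 dits
D_KL(Q||P) = 0.0319 dits

No, they are not equal!

This asymmetry is why KL divergence is not a true distance metric.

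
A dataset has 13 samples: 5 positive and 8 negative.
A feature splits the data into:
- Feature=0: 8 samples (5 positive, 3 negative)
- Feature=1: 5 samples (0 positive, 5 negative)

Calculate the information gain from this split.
0.3739 bits

Information Gain = H(Y) - H(Y|Feature)

Before split:
P(positive) = 5/13 = 0.3846
H(Y) = 0.9612 bits

After split:
Feature=0: H = 0.9544 bits (weight = 8/13)
Feature=1: H = 0.0000 bits (weight = 5/13)
H(Y|Feature) = (8/13)×0.9544 + (5/13)×0.0000 = 0.5873 bits

Information Gain = 0.9612 - 0.5873 = 0.3739 bits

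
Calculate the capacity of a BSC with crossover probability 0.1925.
0.2933 bits

For a binary symmetric channel (BSC) with error probability p:
Capacity C = 1 - H(p) bits per symbol

where H(p) = -p log₂(p) - (1-p) log₂(1-p) is the binary entropy function.

H(0.1925) = 0.7067 bits
C = 1 - 0.7067 = 0.2933 bits per symbol

This means we can reliably transmit up to 0.2933 bits of information per channel use.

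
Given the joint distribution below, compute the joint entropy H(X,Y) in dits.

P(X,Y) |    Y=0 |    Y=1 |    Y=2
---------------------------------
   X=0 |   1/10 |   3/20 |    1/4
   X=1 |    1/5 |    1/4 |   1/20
0.7295 dits

Joint entropy is H(X,Y) = -Σ_{x,y} p(x,y) log p(x,y).

Summing over all non-zero entries:
H(X,Y) = -[1/10·log_10(1/10) + 3/20·log_10(3/20) + 1/4·log_10(1/4) + 1/5·log_10(1/5) + 1/4·log_10(1/4) + 1/20·log_10(1/20)]
H(X,Y) = 0.7295 dits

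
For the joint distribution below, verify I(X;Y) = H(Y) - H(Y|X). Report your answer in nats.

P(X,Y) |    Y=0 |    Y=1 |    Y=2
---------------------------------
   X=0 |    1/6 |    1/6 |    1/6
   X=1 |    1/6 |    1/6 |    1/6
I(X;Y) = 0.0000 nats

Mutual information has multiple equivalent forms:
- I(X;Y) = H(X) - H(X|Y)
- I(X;Y) = H(Y) - H(Y|X)
- I(X;Y) = H(X) + H(Y) - H(X,Y)

Computing all quantities:
H(X) = 0.6931, H(Y) = 1.0986, H(X,Y) = 1.7918
H(X|Y) = 0.6931, H(Y|X) = 1.0986

Verification:
H(X) - H(X|Y) = 0.6931 - 0.6931 = 0.0000
H(Y) - H(Y|X) = 1.0986 - 1.0986 = 0.0000
H(X) + H(Y) - H(X,Y) = 0.6931 + 1.0986 - 1.7918 = 0.0000

All forms give I(X;Y) = 0.0000 nats. ✓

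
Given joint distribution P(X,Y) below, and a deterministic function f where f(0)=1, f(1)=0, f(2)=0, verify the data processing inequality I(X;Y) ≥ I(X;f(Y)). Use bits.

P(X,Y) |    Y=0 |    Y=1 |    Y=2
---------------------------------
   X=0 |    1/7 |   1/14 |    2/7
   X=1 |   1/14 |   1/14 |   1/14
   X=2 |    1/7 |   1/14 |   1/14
I(X;Y) = 0.0730, I(X;f(Y)) = 0.0262, inequality holds: 0.0730 ≥ 0.0262

Data Processing Inequality: For any Markov chain X → Y → Z, we have I(X;Y) ≥ I(X;Z).

Here Z = f(Y) is a deterministic function of Y, forming X → Y → Z.

Original I(X;Y) = 0.0730 bits

After applying f:
P(X,Z) where Z=f(Y):
- P(X,Z=0) = P(X,Y=1) + P(X,Y=2)
- P(X,Z=1) = P(X,Y=0)

I(X;Z) = I(X;f(Y)) = 0.0262 bits

Verification: 0.0730 ≥ 0.0262 ✓

Information cannot be created by processing; the function f can only lose information about X.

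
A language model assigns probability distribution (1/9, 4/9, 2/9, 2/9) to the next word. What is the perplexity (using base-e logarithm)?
3.5717

Perplexity is e^H (or exp(H) for natural log).

First, H = -Σ p log p = 1.2730 nats
Perplexity = e^1.2730 = 3.5717

Interpretation: The model's uncertainty is equivalent to choosing uniformly among 3.6 options.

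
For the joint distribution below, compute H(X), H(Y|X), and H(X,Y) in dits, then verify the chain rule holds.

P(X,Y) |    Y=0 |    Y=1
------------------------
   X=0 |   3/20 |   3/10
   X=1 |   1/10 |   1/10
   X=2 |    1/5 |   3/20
H(X,Y) = 0.7438, H(X) = 0.4554, H(Y|X) = 0.2884 (all in dits)

Chain rule: H(X,Y) = H(X) + H(Y|X)

Left side — joint entropy directly:
H(X,Y) = -Σ p(x,y) log p(x,y) = 0.7438 dits

Right side — compute H(Y|X) from the conditional distributions:
P(X) = (9/20, 1/5, 7/20), so H(X) = 0.4554 dits
H(Y|X) = Σ_x P(X=x) · H(Y|X=x):
  P(Y|X=0) = (1/3, 2/3), H(Y|X=0) = 0.2764, weight P(X=0) = 9/20
  P(Y|X=1) = (1/2, 1/2), H(Y|X=1) = 0.3010, weight P(X=1) = 1/5
  P(Y|X=2) = (4/7, 3/7), H(Y|X=2) = 0.2966, weight P(X=2) = 7/20
H(Y|X) = 0.2884 dits

H(X) + H(Y|X) = 0.4554 + 0.2884 = 0.7438 dits

Both sides equal 0.7438 dits. ✓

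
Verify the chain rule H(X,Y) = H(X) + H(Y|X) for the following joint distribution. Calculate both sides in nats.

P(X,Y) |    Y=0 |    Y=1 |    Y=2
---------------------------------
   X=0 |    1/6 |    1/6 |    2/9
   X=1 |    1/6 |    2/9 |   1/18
H(X,Y) = 1.7249, H(X) = 0.6870, H(Y|X) = 1.0380 (all in nats)

Chain rule: H(X,Y) = H(X) + H(Y|X)

Left side — joint entropy directly:
H(X,Y) = -Σ p(x,y) log p(x,y) = 1.7249 nats

Right side — compute H(Y|X) from the conditional distributions:
P(X) = (5/9, 4/9), so H(X) = 0.6870 nats
H(Y|X) = Σ_x P(X=x) · H(Y|X=x):
  P(Y|X=0) = (3/10, 3/10, 2/5), H(Y|X=0) = 1.0889, weight P(X=0) = 5/9
  P(Y|X=1) = (3/8, 1/2, 1/8), H(Y|X=1) = 0.9743, weight P(X=1) = 4/9
H(Y|X) = 1.0380 nats

H(X) + H(Y|X) = 0.6870 + 1.0380 = 1.7249 nats

Both sides equal 1.7249 nats. ✓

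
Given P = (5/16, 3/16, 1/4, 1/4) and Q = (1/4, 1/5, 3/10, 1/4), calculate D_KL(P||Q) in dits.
0.0052 dits

KL divergence: D_KL(P||Q) = Σ p(x) log(p(x)/q(x))

Computing term by term:
  x=0: 5/16 × log_10[(5/16)/(1/4)] = 5/16 × 0.0969 = 0.0303
  x=1: 3/16 × log_10[(3/16)/(1/5)] = 3/16 × -0.0280 = -0.0053
  x=2: 1/4 × log_10[(1/4)/(3/10)] = 1/4 × -0.0792 = -0.0198
  x=3: 1/4 × log_10[(1/4)/(1/4)] = 1/4 × 0.0000 = 0.0000

D_KL(P||Q) = 0.0052 dits

Note: KL divergence is always non-negative and equals 0 iff P = Q.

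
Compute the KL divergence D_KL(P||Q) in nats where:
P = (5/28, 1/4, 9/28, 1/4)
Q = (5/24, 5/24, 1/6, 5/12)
0.1015 nats

KL divergence: D_KL(P||Q) = Σ p(x) log(p(x)/q(x))

Computing term by term:
  x=0: 5/28 × log_e[(5/28)/(5/24)] = 5/28 × -0.1542 = -0.0275
  x=1: 1/4 × log_e[(1/4)/(5/24)] = 1/4 × 0.1823 = 0.0456
  x=2: 9/28 × log_e[(9/28)/(1/6)] = 9/28 × 0.6568 = 0.2111
  x=3: 1/4 × log_e[(1/4)/(5/12)] = 1/4 × -0.5108 = -0.1277

D_KL(P||Q) = 0.1015 nats

Note: KL divergence is always non-negative and equals 0 iff P = Q.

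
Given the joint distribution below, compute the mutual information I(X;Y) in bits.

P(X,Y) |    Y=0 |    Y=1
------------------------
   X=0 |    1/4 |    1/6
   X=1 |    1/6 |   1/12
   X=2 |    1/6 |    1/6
0.0124 bits

Mutual information: I(X;Y) = H(X) + H(Y) - H(X,Y)

Marginals:
P(X) = (5/12, 1/4, 1/3), H(X) = 1.5546 bits
P(Y) = (7/12, 5/12), H(Y) = 0.9799 bits

Joint entropy: H(X,Y) = 2.5221 bits

I(X;Y) = 1.5546 + 0.9799 - 2.5221 = 0.0124 bits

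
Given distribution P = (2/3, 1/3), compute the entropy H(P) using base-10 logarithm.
0.2764 dits

Shannon entropy is H(X) = -Σ p(x) log p(x).

For P = (2/3, 1/3):
H = -2/3 × log_10(2/3) -1/3 × log_10(1/3)
H = 0.2764 dits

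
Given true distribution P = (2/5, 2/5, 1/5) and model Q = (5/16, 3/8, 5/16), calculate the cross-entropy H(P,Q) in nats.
1.0902 nats

Cross-entropy: H(P,Q) = -Σ p(x) log q(x)

Alternatively: H(P,Q) = H(P) + D_KL(P||Q)
H(P) = 1.0549 nats
D_KL(P||Q) = 0.0353 nats

H(P,Q) = 1.0549 + 0.0353 = 1.0902 nats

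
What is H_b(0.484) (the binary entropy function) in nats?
0.6926 nats

The binary entropy function is:
H(p) = -p log(p) - (1-p) log(1-p)

H(0.484) = -0.484 × log_e(0.484) - 0.516 × log_e(0.516)
H(0.484) = 0.6926 nats

Note: Binary entropy is maximized at p=0.5 (H=1 bit) and minimized at p=0 or p=1 (H=0).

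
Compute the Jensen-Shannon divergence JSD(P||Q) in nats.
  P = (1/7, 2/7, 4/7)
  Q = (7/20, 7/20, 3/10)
0.0456 nats

Jensen-Shannon divergence is:
JSD(P||Q) = 0.5 × D_KL(P||M) + 0.5 × D_KL(Q||M)
where M = 0.5 × (P + Q) is the mixture distribution.

M = 0.5 × (1/7, 2/7, 4/7) + 0.5 × (7/20, 7/20, 3/10) = (0.246429, 0.317857, 0.435714)

D_KL(P||M) = 0.0466 nats
D_KL(Q||M) = 0.0446 nats

JSD(P||Q) = 0.5 × 0.0466 + 0.5 × 0.0446 = 0.0456 nats

Unlike KL divergence, JSD is symmetric and bounded: 0 ≤ JSD ≤ log(2).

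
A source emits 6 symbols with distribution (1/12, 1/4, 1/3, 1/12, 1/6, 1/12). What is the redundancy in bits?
0.2296 bits

Redundancy measures how far a source is from maximum entropy:
R = H_max - H(X)

Maximum entropy for 6 symbols: H_max = log_2(6) = 2.5850 bits
Actual entropy: H(X) = 2.3554 bits
Redundancy: R = 2.5850 - 2.3554 = 0.2296 bits

This redundancy represents potential for compression: the source could be compressed by 0.2296 bits per symbol.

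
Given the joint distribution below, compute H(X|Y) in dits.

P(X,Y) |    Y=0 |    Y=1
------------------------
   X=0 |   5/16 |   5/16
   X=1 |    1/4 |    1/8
0.2815 dits

Using the chain rule: H(X|Y) = H(X,Y) - H(Y)

First, compute H(X,Y) = 0.5791 dits

Marginal P(Y) = (9/16, 7/16)
H(Y) = 0.2976 dits

H(X|Y) = H(X,Y) - H(Y) = 0.5791 - 0.2976 = 0.2815 dits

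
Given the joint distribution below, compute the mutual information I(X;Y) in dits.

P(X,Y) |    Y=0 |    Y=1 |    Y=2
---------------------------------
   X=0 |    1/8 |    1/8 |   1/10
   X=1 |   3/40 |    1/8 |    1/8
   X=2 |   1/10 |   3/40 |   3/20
0.0082 dits

Mutual information: I(X;Y) = H(X) + H(Y) - H(X,Y)

Marginals:
P(X) = (7/20, 13/40, 13/40), H(X) = 0.4769 dits
P(Y) = (3/10, 13/40, 3/8), H(Y) = 0.4752 dits

Joint entropy: H(X,Y) = 0.9439 dits

I(X;Y) = 0.4769 + 0.4752 - 0.9439 = 0.0082 dits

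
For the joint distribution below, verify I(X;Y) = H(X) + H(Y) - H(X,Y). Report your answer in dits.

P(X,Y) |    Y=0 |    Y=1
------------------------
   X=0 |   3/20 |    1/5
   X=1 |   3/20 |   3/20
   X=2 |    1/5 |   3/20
I(X;Y) = 0.0031 dits

Mutual information has multiple equivalent forms:
- I(X;Y) = H(X) - H(X|Y)
- I(X;Y) = H(Y) - H(Y|X)
- I(X;Y) = H(X) + H(Y) - H(X,Y)

Computing all quantities:
H(X) = 0.4760, H(Y) = 0.3010, H(X,Y) = 0.7739
H(X|Y) = 0.4729, H(Y|X) = 0.2979

Verification:
H(X) - H(X|Y) = 0.4760 - 0.4729 = 0.0031
H(Y) - H(Y|X) = 0.3010 - 0.2979 = 0.0031
H(X) + H(Y) - H(X,Y) = 0.4760 + 0.3010 - 0.7739 = 0.0031

All forms give I(X;Y) = 0.0031 dits. ✓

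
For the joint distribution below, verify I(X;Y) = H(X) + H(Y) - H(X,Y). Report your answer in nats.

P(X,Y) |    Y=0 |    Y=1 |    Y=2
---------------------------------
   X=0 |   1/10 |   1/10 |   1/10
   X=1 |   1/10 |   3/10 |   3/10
I(X;Y) = 0.0224 nats

Mutual information has multiple equivalent forms:
- I(X;Y) = H(X) - H(X|Y)
- I(X;Y) = H(Y) - H(Y|X)
- I(X;Y) = H(X) + H(Y) - H(X,Y)

Computing all quantities:
H(X) = 0.6109, H(Y) = 1.0549, H(X,Y) = 1.6434
H(X|Y) = 0.5885, H(Y|X) = 1.0326

Verification:
H(X) - H(X|Y) = 0.6109 - 0.5885 = 0.0224
H(Y) - H(Y|X) = 1.0549 - 1.0326 = 0.0224
H(X) + H(Y) - H(X,Y) = 0.6109 + 1.0549 - 1.6434 = 0.0224

All forms give I(X;Y) = 0.0224 nats. ✓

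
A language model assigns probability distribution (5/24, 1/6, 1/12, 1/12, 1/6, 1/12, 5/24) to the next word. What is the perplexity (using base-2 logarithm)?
6.5017

Perplexity is 2^H (or exp(H) for natural log).

First, H = -Σ p log p = 2.7008 bits
Perplexity = 2^2.7008 = 6.5017

Interpretation: The model's uncertainty is equivalent to choosing uniformly among 6.5 options.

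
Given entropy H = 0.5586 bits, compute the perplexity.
1.4728

Perplexity is 2^H (or exp(H) for natural log).

H = 0.5586 bits
Perplexity = 2^0.5586 = 1.4728

Interpretation: The model's uncertainty is equivalent to choosing uniformly among 1.5 options.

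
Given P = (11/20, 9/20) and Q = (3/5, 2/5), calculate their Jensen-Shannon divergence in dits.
0.0006 dits

Jensen-Shannon divergence is:
JSD(P||Q) = 0.5 × D_KL(P||M) + 0.5 × D_KL(Q||M)
where M = 0.5 × (P + Q) is the mixture distribution.

M = 0.5 × (11/20, 9/20) + 0.5 × (3/5, 2/5) = (23/40, 17/40)

D_KL(P||M) = 0.0006 dits
D_KL(Q||M) = 0.0006 dits

JSD(P||Q) = 0.5 × 0.0006 + 0.5 × 0.0006 = 0.0006 dits

Unlike KL divergence, JSD is symmetric and bounded: 0 ≤ JSD ≤ log(2).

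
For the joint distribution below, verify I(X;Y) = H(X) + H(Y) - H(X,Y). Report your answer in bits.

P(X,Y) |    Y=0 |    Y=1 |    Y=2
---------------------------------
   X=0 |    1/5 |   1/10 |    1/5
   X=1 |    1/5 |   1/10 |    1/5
I(X;Y) = 0.0000 bits

Mutual information has multiple equivalent forms:
- I(X;Y) = H(X) - H(X|Y)
- I(X;Y) = H(Y) - H(Y|X)
- I(X;Y) = H(X) + H(Y) - H(X,Y)

Computing all quantities:
H(X) = 1.0000, H(Y) = 1.5219, H(X,Y) = 2.5219
H(X|Y) = 1.0000, H(Y|X) = 1.5219

Verification:
H(X) - H(X|Y) = 1.0000 - 1.0000 = 0.0000
H(Y) - H(Y|X) = 1.5219 - 1.5219 = 0.0000
H(X) + H(Y) - H(X,Y) = 1.0000 + 1.5219 - 2.5219 = 0.0000

All forms give I(X;Y) = 0.0000 bits. ✓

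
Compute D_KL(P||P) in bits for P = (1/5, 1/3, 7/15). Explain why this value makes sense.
0.0000 bits

KL divergence satisfies the Gibbs inequality: D_KL(P||Q) ≥ 0 for all distributions P, Q.

D_KL(P||Q) = Σ p(x) log(p(x)/q(x))
Each term is p(x) × log_2(p(x)/p(x)) = p(x) × log_2(1) = 0, so the sum is 0.
D_KL(P||Q) = 0.0000 bits

When P = Q, the KL divergence is exactly 0, as there is no 'divergence' between identical distributions.

This non-negativity is a fundamental property: relative entropy cannot be negative because it measures how different Q is from P.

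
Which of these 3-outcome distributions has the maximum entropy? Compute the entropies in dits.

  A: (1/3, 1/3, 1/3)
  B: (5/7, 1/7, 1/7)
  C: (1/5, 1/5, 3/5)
A

For a discrete distribution over n outcomes, entropy is maximized by the uniform distribution.

Computing entropies:
H(A) = 0.4771 dits
H(B) = 0.3458 dits
H(C) = 0.4127 dits

The uniform distribution (where all probabilities equal 1/3) achieves the maximum entropy of log_10(3) = 0.4771 dits.

Distribution A has the highest entropy.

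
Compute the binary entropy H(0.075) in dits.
0.1157 dits

The binary entropy function is:
H(p) = -p log(p) - (1-p) log(1-p)

H(0.075) = -0.075 × log_10(0.075) - 0.925 × log_10(0.925)
H(0.075) = 0.1157 dits

Note: Binary entropy is maximized at p=0.5 (H=1 bit) and minimized at p=0 or p=1 (H=0).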